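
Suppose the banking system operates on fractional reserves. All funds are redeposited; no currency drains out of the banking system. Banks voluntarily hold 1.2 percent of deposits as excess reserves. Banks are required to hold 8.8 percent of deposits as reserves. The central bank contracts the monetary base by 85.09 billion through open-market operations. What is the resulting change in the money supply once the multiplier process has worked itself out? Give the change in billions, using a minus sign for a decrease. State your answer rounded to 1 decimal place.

The money multiplier is m = 1 / (rr + e) = 1 / (0.088 + 0.012) = 10.
The sale removes 85.09 billion of base, so ΔM = m × ΔMB = 10 × (−85.09) = -850.9 billion.

-850.9 billion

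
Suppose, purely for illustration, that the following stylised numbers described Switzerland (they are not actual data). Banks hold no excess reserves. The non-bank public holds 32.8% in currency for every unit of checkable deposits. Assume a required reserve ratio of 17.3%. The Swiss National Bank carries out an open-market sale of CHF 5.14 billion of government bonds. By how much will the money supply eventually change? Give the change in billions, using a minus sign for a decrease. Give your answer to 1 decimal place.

-13.6 billion

The money multiplier is m = (1 + c) / (rr + c) = (1 + 0.328) / (0.173 + 0.328) ≈ 2.6507.
The sale removes 5.14 billion of base, so ΔM = m × ΔMB = 2.6507 × (−5.14) ≈ -13.6246 billion.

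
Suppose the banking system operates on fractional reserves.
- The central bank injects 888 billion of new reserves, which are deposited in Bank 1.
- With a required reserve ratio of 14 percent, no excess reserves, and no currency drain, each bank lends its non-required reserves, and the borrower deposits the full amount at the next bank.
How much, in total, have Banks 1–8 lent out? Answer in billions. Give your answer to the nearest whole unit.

Bank i lends (1 − rr)^i of the original deposit: Bank 1 lends 888·0.8600 = 763.6800, Bank 2 lends 888·0.8600² = 656.7648, and so on.
Summing a geometric series: total = 888·[0.8600·(1 − 0.8600^8) / (1 − 0.8600)] ≈ 3822.6661 billion.

3823 billion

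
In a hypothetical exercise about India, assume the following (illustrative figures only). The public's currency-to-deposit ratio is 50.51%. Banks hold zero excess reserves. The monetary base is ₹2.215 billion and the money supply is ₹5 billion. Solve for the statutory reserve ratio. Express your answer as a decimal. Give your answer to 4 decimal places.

Using m = M/MB = 5/2.215 ≈ 2.257336. Since m = (1 + c)/(c + rr + e), the denominator satisfies c + rr + e = (1 + c)/m = (1 + 0.5051) / 2.257336 ≈ 0.666759.
With c = 0.5051 and e = 0, the statutory reserve ratio is 0.666759 − 0.5051 − 0 = 0.161659.

0.1617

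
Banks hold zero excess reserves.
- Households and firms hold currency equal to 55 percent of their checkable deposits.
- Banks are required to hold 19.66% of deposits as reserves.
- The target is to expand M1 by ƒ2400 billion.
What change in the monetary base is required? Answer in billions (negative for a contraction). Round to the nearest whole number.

The money multiplier is m = (1 + c) / (rr + c) = (1 + 0.55) / (0.1966 + 0.55) ≈ 2.07608.
ΔMB = ΔM / m = (+2400) / 2.07608 ≈ 1156.0248 billion.

ƒ1156 billion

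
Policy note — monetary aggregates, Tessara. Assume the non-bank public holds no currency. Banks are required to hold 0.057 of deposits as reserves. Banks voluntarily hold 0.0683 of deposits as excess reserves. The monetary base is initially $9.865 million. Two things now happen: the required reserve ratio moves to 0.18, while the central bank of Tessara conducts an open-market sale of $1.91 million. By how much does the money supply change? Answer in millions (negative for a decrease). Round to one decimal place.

-46.7 million

Before: m₁ = 1 / (0.057 + 0.0683) ≈ 7.9808, MB₁ = 9.865, so M₁ = 7.9808 × 9.865 ≈ 78.7306 million.
After: m₂ = 1 / (0.18 + 0.0683) ≈ 4.0274, MB₂ = 9.865 − 1.91 = 7.955, so M₂ = 4.0274 × 7.955 ≈ 32.038 million.
ΔM = M₂ − M₁ = 32.038 − 78.7306 = -46.6926 million.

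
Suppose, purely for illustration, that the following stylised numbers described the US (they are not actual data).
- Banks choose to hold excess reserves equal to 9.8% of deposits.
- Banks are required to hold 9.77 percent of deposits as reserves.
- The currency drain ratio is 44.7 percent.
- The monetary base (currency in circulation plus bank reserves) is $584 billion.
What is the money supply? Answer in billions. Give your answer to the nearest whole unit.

The money multiplier is m = (1 + c) / (rr + e + c) = (1 + 0.447) / (0.0977 + 0.098 + 0.447) ≈ 2.2514.
So M = m × MB = 2.2514 × 584 = 1314.8176 billion.

$1315 billion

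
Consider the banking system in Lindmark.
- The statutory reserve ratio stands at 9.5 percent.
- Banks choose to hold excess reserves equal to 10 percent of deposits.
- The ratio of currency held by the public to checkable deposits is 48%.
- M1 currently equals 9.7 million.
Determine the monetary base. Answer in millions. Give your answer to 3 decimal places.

4.424 million

The money multiplier is m = (1 + c) / (rr + e + c) = (1 + 0.48) / (0.095 + 0.1 + 0.48) ≈ 2.19259.
MB = M / m = 9.7 / 2.19259 ≈ 4.424 million.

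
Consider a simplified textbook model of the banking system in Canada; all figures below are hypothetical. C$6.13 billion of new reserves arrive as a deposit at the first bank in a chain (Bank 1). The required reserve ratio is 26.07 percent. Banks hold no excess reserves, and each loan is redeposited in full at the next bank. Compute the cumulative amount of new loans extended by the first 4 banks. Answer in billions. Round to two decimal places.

C$12.19 billion

Bank i lends (1 − rr)^i of the original deposit: Bank 1 lends 6.13·0.7393 ≈ 4.5319, Bank 2 lends 6.13·0.7393² ≈ 3.3504, and so on.
Summing a geometric series: total = 6.13·[0.7393·(1 − 0.7393^4) / (1 − 0.7393)] ≈ 12.1906 billion.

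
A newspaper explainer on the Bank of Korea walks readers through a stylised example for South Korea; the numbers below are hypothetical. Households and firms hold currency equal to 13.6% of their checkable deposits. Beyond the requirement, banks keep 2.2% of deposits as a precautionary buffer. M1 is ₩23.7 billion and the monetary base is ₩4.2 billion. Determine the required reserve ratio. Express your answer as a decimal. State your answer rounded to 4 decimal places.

0.0433

Using m = M/MB = 23.7/4.2 ≈ 5.642857. Since m = (1 + c)/(c + rr + e), the denominator satisfies c + rr + e = (1 + c)/m = (1 + 0.136) / 5.642857 ≈ 0.201316.
With c = 0.136 and e = 0.022, the required reserve ratio is 0.201316 − 0.136 − 0.022 = 0.043316.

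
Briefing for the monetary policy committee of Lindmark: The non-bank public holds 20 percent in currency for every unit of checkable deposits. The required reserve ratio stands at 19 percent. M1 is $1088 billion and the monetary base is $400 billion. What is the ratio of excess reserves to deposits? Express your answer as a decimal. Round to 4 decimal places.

0.0512

Using m = M/MB = 1088/400 = 2.720000. Since m = (1 + c)/(c + rr + e), the denominator satisfies c + rr + e = (1 + c)/m = (1 + 0.2) / 2.720000 ≈ 0.441176.
With c = 0.2 and rr = 0.19, the ratio of excess reserves to deposits is 0.441176 − 0.2 − 0.19 = 0.051176.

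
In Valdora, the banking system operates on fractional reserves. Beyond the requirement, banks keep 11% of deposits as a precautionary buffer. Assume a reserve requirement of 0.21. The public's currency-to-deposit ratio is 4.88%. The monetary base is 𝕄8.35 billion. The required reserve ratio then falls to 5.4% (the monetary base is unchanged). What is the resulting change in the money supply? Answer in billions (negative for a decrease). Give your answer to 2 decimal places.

𝕄17.41 billion

Initially m₁ = (1 + 0.0488) / (0.21 + 0.11 + 0.0488) ≈ 2.8438, so M₁ = 2.8438 × 8.35 ≈ 23.7457 billion.
After the change m₂ = (1 + 0.0488) / (0.054 + 0.11 + 0.0488) ≈ 4.9286, so M₂ = 4.9286 × 8.35 ≈ 41.1538 billion.
ΔM = M₂ − M₁ = 41.1538 − 23.7457 = 17.4081 billion.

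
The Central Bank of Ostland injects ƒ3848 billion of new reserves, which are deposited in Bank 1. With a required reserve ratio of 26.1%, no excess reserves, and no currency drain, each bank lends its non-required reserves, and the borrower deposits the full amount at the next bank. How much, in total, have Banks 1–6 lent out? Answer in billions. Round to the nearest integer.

Bank i lends (1 − rr)^i of the original deposit: Bank 1 lends 3848·0.7390 = 2843.6720, Bank 2 lends 3848·0.7390² ≈ 2101.4736, and so on.
Summing a geometric series: total = 3848·[0.7390·(1 − 0.7390^6) / (1 − 0.7390)] ≈ 9120.6740 billion.

ƒ9121 billion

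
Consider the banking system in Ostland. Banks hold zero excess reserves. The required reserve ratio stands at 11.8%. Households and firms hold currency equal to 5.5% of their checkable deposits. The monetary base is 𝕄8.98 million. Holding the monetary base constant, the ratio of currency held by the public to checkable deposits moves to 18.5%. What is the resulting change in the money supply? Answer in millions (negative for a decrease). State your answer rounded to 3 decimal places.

-19.643 million

Initially m₁ = (1 + 0.055) / (0.118 + 0.055) ≈ 6.09827, so M₁ = 6.09827 × 8.98 ≈ 54.7625 million.
After the change m₂ = (1 + 0.185) / (0.118 + 0.185) ≈ 3.91089, so M₂ = 3.91089 × 8.98 ≈ 35.1198 million.
ΔM = M₂ − M₁ = 35.1198 − 54.7625 = -19.6427 million.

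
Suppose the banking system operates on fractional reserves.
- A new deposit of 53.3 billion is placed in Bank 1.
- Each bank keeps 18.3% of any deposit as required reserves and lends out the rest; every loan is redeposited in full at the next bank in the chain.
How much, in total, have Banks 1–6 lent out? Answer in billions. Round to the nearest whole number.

Bank i lends (1 − rr)^i of the original deposit: Bank 1 lends 53.3·0.8170 = 43.5461, Bank 2 lends 53.3·0.8170² ≈ 35.5772, and so on.
Summing a geometric series: total = 53.3·[0.8170·(1 − 0.8170^6) / (1 − 0.8170)] ≈ 167.1899 billion.

167 billion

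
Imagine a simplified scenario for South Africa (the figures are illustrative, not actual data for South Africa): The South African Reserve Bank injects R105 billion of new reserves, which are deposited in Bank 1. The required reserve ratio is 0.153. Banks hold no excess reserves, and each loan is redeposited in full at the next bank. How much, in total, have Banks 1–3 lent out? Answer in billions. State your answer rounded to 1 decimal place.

R228.1 billion

Bank i lends (1 − rr)^i of the original deposit: Bank 1 lends 105·0.8470 = 88.9350, Bank 2 lends 105·0.8470² ≈ 75.3279, and so on.
Summing a geometric series: total = 105·[0.8470·(1 − 0.8470^3) / (1 − 0.8470)] ≈ 228.0657 billion.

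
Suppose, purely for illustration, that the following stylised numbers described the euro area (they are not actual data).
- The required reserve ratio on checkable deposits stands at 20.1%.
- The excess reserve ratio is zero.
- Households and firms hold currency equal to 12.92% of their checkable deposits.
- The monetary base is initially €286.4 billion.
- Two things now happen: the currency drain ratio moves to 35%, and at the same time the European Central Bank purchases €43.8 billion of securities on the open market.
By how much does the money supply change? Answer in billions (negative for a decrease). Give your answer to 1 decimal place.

Before: m₁ = (1 + 0.1292) / (0.201 + 0.1292) ≈ 3.41975, MB₁ = 286.4, so M₁ = 3.41975 × 286.4 = 979.4164 billion.
After: m₂ = (1 + 0.35) / (0.201 + 0.35) ≈ 2.45009, MB₂ = 286.4 + 43.8 = 330.2, so M₂ = 2.45009 × 330.2 ≈ 809.0197 billion.
ΔM = M₂ − M₁ = 809.0197 − 979.4164 = -170.3967 billion.

-170.4 billion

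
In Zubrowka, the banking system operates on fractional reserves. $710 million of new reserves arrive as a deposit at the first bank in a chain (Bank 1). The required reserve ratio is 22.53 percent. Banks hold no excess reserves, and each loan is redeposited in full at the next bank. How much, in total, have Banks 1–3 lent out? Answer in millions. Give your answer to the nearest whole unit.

Bank i lends (1 − rr)^i of the original deposit: Bank 1 lends 710·0.7747 = 550.0370, Bank 2 lends 710·0.7747² ≈ 426.1137, and so on.
Summing a geometric series: total = 710·[0.7747·(1 − 0.7747^3) / (1 − 0.7747)] ≈ 1306.2609 million.

$1306 million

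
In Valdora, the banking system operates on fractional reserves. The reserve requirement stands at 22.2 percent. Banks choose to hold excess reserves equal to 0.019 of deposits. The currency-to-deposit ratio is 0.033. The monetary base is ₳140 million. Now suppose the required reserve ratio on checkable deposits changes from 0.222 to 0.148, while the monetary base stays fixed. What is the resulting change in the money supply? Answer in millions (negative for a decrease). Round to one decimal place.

₳195.3 million

Initially m₁ = (1 + 0.033) / (0.222 + 0.019 + 0.033) ≈ 3.77007, so M₁ = 3.77007 × 140 = 527.8098 million.
After the change m₂ = (1 + 0.033) / (0.148 + 0.019 + 0.033) = 5.16500, so M₂ = 5.16500 × 140 = 723.1 million.
ΔM = M₂ − M₁ = 723.1 − 527.8098 = 195.2902 million.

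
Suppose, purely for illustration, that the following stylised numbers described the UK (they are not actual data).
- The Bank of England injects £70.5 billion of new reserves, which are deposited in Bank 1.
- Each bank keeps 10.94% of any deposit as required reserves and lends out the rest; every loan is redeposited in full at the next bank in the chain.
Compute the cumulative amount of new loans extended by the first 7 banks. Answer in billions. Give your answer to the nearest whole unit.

Bank i lends (1 − rr)^i of the original deposit: Bank 1 lends 70.5·0.8906 = 62.7873, Bank 2 lends 70.5·0.8906² ≈ 55.9184, and so on.
Summing a geometric series: total = 70.5·[0.8906·(1 − 0.8906^7) / (1 − 0.8906)] ≈ 318.8694 billion.

£319 billion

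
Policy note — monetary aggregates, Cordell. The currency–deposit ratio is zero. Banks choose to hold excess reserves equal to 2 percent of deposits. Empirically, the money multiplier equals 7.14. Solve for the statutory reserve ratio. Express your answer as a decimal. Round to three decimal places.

0.120

Using m = 7.14. Since m = (1 + c)/(c + rr + e), the denominator satisfies c + rr + e = (1 + c)/m = (1 + 0) / 7.14 ≈ 0.140056.
With c = 0 and e = 0.02, the statutory reserve ratio is 0.140056 − 0 − 0.02 = 0.120056.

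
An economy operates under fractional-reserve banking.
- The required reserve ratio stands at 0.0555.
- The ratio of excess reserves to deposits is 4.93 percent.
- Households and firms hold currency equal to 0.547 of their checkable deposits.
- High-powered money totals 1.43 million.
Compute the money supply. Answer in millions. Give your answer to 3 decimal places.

3.394 million

The money multiplier is m = (1 + c) / (rr + e + c) = (1 + 0.547) / (0.0555 + 0.0493 + 0.547) ≈ 2.37343.
So M = m × MB = 2.37343 × 1.43 ≈ 3.394 million.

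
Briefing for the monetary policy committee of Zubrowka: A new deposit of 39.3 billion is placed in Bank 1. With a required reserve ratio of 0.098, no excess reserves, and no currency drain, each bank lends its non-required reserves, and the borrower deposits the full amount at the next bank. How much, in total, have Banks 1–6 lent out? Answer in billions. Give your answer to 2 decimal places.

Bank i lends (1 − rr)^i of the original deposit: Bank 1 lends 39.3·0.9020 = 35.4486, Bank 2 lends 39.3·0.9020² ≈ 31.9746, and so on.
Summing a geometric series: total = 39.3·[0.9020·(1 − 0.9020^6) / (1 − 0.9020)] ≈ 166.9100 billion.

166.91 billion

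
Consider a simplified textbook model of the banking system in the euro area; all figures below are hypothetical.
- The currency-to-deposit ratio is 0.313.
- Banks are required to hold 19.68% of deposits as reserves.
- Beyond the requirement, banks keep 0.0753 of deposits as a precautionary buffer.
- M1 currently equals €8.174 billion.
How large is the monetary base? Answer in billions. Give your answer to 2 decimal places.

The money multiplier is m = (1 + c) / (rr + e + c) = (1 + 0.313) / (0.1968 + 0.0753 + 0.313) ≈ 2.2441.
MB = M / m = 8.174 / 2.2441 ≈ 3.6424 billion.

€3.64 billion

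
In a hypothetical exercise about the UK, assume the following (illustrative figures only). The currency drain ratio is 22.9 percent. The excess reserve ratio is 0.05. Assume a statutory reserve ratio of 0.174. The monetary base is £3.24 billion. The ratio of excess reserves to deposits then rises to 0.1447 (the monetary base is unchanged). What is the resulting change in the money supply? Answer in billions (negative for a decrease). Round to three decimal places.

Initially m₁ = (1 + 0.229) / (0.174 + 0.05 + 0.229) ≈ 2.71302, so M₁ = 2.71302 × 3.24 ≈ 8.7902 billion.
After the change m₂ = (1 + 0.229) / (0.174 + 0.1447 + 0.229) ≈ 2.24393, so M₂ = 2.24393 × 3.24 ≈ 7.2703 billion.
ΔM = M₂ − M₁ = 7.2703 − 8.7902 = -1.5199 billion.

-1.520 billion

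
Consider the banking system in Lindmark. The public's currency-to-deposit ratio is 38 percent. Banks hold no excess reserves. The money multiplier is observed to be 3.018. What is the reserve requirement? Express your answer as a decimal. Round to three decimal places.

0.077

Using m = 3.018. Since m = (1 + c)/(c + rr + e), the denominator satisfies c + rr + e = (1 + c)/m = (1 + 0.38) / 3.018 ≈ 0.457256.
With c = 0.38 and e = 0, the reserve requirement is 0.457256 − 0.38 − 0 = 0.077256.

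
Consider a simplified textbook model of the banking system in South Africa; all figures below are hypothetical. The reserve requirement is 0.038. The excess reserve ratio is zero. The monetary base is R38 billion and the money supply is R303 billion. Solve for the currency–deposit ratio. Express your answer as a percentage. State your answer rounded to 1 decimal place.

10.0%

Using m = M/MB = 303/38 ≈ 7.973684. From m = (1 + c)/(c + rr + e), rearranging gives 1 + c = m·(c + rr + e), so c·(1 − m) = m·(rr + e) − 1.
Hence c = [m·(rr + e) − 1]/(1 − m) = [7.973684 × (0.038 + 0) − 1] / (1 − 7.973684) ≈ 0.099947.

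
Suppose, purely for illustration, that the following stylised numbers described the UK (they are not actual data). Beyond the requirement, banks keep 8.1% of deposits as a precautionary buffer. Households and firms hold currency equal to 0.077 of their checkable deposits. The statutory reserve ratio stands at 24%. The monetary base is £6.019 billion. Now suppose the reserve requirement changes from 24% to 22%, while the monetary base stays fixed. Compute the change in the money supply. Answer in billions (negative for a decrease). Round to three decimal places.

£0.862 billion

Initially m₁ = (1 + 0.077) / (0.24 + 0.081 + 0.077) ≈ 2.70603, so M₁ = 2.70603 × 6.019 ≈ 16.2876 billion.
After the change m₂ = (1 + 0.077) / (0.22 + 0.081 + 0.077) ≈ 2.84921, so M₂ = 2.84921 × 6.019 ≈ 17.1494 billion.
ΔM = M₂ − M₁ = 17.1494 − 16.2876 = 0.8618 billion.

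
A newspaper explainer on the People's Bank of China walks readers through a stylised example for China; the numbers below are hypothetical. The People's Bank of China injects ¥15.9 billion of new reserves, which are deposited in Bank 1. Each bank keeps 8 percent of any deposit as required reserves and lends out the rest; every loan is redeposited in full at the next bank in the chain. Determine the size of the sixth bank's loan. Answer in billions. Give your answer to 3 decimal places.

¥9.641 billion

Each bank lends a fraction (1 − rr) = 0.9200 of the deposit it receives, so Bank 6 receives 15.9·0.9200^5 and lends 15.9·0.9200^6 ≈ 9.6410 billion.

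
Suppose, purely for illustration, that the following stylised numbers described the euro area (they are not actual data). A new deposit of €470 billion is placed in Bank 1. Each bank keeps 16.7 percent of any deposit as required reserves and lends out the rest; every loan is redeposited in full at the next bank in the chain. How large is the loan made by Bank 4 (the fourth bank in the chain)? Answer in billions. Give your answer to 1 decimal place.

€226.3 billion

Each bank lends a fraction (1 − rr) = 0.8330 of the deposit it receives, so Bank 4 receives 470·0.8330^3 and lends 470·0.8330^4 ≈ 226.2965 billion.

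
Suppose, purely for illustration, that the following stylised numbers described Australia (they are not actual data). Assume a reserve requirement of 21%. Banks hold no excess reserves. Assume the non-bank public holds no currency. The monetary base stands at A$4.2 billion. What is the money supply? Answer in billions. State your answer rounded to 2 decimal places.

A$20.00 billion

With no currency drain or excess reserves, the money multiplier is m = 1/rr = 1/0.21 ≈ 4.7619.
Money supply M = m × MB = 4.7619 × 4.2 ≈ 20 billion.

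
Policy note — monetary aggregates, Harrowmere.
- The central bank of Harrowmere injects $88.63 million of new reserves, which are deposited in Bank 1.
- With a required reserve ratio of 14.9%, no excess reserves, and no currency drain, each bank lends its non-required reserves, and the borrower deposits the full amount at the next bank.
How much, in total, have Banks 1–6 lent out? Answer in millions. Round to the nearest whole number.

Bank i lends (1 − rr)^i of the original deposit: Bank 1 lends 88.63·0.8510 ≈ 75.4241, Bank 2 lends 88.63·0.8510² ≈ 64.1859, and so on.
Summing a geometric series: total = 88.63·[0.8510·(1 − 0.8510^6) / (1 − 0.8510)] ≈ 313.9367 million.

$314 million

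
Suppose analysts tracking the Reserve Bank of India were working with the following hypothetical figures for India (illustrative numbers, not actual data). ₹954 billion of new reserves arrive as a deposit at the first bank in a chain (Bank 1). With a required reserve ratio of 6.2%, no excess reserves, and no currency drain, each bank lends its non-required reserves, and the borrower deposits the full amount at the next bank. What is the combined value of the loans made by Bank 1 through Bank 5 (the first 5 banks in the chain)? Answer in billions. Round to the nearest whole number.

Bank i lends (1 − rr)^i of the original deposit: Bank 1 lends 954·0.9380 = 894.8520, Bank 2 lends 954·0.9380² ≈ 839.3712, and so on.
Summing a geometric series: total = 954·[0.9380·(1 − 0.9380^5) / (1 − 0.9380)] ≈ 3952.7968 billion.

₹3953 billion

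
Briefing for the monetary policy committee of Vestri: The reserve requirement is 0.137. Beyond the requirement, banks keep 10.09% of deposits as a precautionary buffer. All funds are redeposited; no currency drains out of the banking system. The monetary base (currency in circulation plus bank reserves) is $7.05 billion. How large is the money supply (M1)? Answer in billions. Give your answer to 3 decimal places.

$29.634 billion

The money multiplier is m = 1 / (rr + e) = 1 / (0.137 + 0.1009) ≈ 4.20345.
So M = m × MB = 4.20345 × 7.05 ≈ 29.6343 billion.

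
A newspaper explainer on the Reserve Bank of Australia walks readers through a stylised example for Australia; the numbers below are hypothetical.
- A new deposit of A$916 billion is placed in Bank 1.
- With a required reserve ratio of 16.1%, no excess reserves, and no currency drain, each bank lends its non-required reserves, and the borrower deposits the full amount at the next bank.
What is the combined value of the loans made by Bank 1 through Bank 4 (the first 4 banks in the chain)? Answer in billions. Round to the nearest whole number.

Bank i lends (1 − rr)^i of the original deposit: Bank 1 lends 916·0.8390 = 768.5240, Bank 2 lends 916·0.8390² ≈ 644.7916, and so on.
Summing a geometric series: total = 916·[0.8390·(1 − 0.8390^4) / (1 − 0.8390)] ≈ 2408.1782 billion.

A$2408 billion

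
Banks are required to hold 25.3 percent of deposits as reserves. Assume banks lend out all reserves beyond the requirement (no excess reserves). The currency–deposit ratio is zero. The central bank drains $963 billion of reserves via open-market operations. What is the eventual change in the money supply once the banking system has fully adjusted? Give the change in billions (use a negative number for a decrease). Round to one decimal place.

-3806.3 billion

The simple money multiplier is m = 1/rr = 1/0.253 ≈ 3.95257.
An open-market sale reduces the monetary base by 963 billion, so ΔM = m × ΔMB = 3.95257 × (−963) ≈ -3806.3249 billion.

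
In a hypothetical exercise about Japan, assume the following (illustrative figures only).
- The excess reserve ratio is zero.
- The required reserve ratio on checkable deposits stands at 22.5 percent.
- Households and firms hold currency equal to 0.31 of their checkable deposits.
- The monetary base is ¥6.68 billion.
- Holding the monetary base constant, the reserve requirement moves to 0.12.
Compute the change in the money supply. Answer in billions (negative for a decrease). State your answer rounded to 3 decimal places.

¥3.994 billion

Initially m₁ = (1 + 0.31) / (0.225 + 0.31) ≈ 2.44860, so M₁ = 2.44860 × 6.68 ≈ 16.3566 billion.
After the change m₂ = (1 + 0.31) / (0.12 + 0.31) ≈ 3.04651, so M₂ = 3.04651 × 6.68 ≈ 20.3507 billion.
ΔM = M₂ − M₁ = 20.3507 − 16.3566 = 3.9941 billion.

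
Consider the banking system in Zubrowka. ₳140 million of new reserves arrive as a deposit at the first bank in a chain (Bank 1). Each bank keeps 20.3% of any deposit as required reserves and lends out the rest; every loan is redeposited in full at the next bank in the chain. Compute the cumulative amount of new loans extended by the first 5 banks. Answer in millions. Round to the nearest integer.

Bank i lends (1 − rr)^i of the original deposit: Bank 1 lends 140·0.7970 = 111.5800, Bank 2 lends 140·0.7970² ≈ 88.9293, and so on.
Summing a geometric series: total = 140·[0.7970·(1 − 0.7970^5) / (1 − 0.7970)] ≈ 372.8960 million.

₳373 million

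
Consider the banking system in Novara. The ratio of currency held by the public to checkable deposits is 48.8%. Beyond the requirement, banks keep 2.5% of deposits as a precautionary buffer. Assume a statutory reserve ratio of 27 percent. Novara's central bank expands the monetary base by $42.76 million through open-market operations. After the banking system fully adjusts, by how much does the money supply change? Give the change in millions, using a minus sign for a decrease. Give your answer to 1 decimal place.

$81.3 million

The money multiplier is m = (1 + c) / (rr + e + c) = (1 + 0.488) / (0.27 + 0.025 + 0.488) ≈ 1.9004.
The purchase adds 42.76 million of base, so ΔM = m × ΔMB = 1.9004 × (+42.76) ≈ 81.2611 million.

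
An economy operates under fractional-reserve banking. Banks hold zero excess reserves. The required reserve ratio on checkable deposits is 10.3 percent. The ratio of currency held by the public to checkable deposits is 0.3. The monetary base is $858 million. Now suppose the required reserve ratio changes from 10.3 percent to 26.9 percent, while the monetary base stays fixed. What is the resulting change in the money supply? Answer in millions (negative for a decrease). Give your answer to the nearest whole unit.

-807 million

Initially m₁ = (1 + 0.3) / (0.103 + 0.3) ≈ 3.2258, so M₁ = 3.2258 × 858 = 2767.7364 million.
After the change m₂ = (1 + 0.3) / (0.269 + 0.3) ≈ 2.2847, so M₂ = 2.2847 × 858 = 1960.2726 million.
ΔM = M₂ − M₁ = 1960.2726 − 2767.7364 = -807.4638 million.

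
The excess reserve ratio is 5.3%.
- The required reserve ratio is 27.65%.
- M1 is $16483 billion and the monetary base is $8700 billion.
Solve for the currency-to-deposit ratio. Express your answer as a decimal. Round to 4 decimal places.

0.4200

Using m = M/MB = 16483/8700 ≈ 1.894598. From m = (1 + c)/(c + rr + e), rearranging gives 1 + c = m·(c + rr + e), so c·(1 − m) = m·(rr + e) − 1.
Hence c = [m·(rr + e) − 1]/(1 − m) = [1.894598 × (0.2765 + 0.053) − 1] / (1 − 1.894598) ≈ 0.419999.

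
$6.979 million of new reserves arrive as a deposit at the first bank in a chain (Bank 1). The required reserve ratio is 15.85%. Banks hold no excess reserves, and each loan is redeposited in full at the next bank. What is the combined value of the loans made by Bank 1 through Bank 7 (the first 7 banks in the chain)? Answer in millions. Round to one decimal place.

$26.0 million

Bank i lends (1 − rr)^i of the original deposit: Bank 1 lends 6.979·0.8415 ≈ 5.8728, Bank 2 lends 6.979·0.8415² ≈ 4.9420, and so on.
Summing a geometric series: total = 6.979·[0.8415·(1 − 0.8415^7) / (1 − 0.8415)] ≈ 25.9813 million.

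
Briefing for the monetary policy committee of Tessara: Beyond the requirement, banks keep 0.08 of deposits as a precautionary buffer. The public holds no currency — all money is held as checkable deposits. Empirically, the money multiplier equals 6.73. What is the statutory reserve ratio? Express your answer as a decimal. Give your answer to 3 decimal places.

0.069

Using m = 6.73. Since m = (1 + c)/(c + rr + e), the denominator satisfies c + rr + e = (1 + c)/m = (1 + 0) / 6.73 ≈ 0.148588.
With c = 0 and e = 0.08, the statutory reserve ratio is 0.148588 − 0 − 0.08 = 0.068588.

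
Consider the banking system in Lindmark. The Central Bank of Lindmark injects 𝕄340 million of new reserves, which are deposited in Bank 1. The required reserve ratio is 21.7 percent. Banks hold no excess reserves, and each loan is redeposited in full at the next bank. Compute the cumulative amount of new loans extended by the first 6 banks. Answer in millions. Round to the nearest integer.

Bank i lends (1 − rr)^i of the original deposit: Bank 1 lends 340·0.7830 = 266.2200, Bank 2 lends 340·0.7830² ≈ 208.4503, and so on.
Summing a geometric series: total = 340·[0.7830·(1 − 0.7830^6) / (1 − 0.7830)] ≈ 944.1035 million.

𝕄944 million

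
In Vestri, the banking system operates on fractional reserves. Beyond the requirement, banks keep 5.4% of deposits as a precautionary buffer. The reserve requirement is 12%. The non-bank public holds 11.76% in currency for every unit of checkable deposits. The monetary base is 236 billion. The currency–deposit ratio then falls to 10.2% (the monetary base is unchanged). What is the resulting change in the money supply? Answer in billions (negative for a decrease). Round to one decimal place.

Initially m₁ = (1 + 0.1176) / (0.12 + 0.054 + 0.1176) ≈ 3.83265, so M₁ = 3.83265 × 236 = 904.5054 billion.
After the change m₂ = (1 + 0.102) / (0.12 + 0.054 + 0.102) ≈ 3.99275, so M₂ = 3.99275 × 236 = 942.289 billion.
ΔM = M₂ − M₁ = 942.289 − 904.5054 = 37.7836 billion.

37.8 billion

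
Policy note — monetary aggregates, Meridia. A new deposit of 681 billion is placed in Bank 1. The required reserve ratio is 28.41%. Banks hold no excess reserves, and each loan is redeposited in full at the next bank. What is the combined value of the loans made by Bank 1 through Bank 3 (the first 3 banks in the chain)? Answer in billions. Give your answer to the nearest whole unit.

1086 billion

Bank i lends (1 − rr)^i of the original deposit: Bank 1 lends 681·0.7159 = 487.5279, Bank 2 lends 681·0.7159² ≈ 349.0212, and so on.
Summing a geometric series: total = 681·[0.7159·(1 − 0.7159^3) / (1 − 0.7159)] ≈ 1086.4134 billion.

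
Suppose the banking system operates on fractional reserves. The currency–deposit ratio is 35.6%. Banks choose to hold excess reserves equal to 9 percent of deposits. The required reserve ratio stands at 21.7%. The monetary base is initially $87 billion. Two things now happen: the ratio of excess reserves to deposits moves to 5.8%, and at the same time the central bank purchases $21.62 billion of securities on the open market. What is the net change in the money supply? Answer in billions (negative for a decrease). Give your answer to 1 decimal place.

$55.5 billion

Before: m₁ = (1 + 0.356) / (0.217 + 0.09 + 0.356) ≈ 2.04525, MB₁ = 87, so M₁ = 2.04525 × 87 ≈ 177.9367 billion.
After: m₂ = (1 + 0.356) / (0.217 + 0.058 + 0.356) ≈ 2.14897, MB₂ = 87 + 21.62 = 108.62, so M₂ = 2.14897 × 108.62 ≈ 233.4211 billion.
ΔM = M₂ − M₁ = 233.4211 − 177.9367 = 55.4844 billion.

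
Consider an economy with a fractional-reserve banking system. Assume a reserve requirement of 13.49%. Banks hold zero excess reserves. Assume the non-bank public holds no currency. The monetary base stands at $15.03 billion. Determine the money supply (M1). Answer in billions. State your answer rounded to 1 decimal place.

$111.4 billion

With no currency drain or excess reserves, the money multiplier is m = 1/rr = 1/0.1349 ≈ 7.4129.
Money supply M = m × MB = 7.4129 × 15.03 ≈ 111.4159 billion.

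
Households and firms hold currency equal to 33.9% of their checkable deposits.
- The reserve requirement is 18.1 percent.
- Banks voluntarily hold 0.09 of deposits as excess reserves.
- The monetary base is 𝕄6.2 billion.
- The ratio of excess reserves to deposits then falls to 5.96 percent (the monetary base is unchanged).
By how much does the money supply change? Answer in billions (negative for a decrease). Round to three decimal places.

𝕄0.714 billion

Initially m₁ = (1 + 0.339) / (0.181 + 0.09 + 0.339) ≈ 2.19508, so M₁ = 2.19508 × 6.2 ≈ 13.6095 billion.
After the change m₂ = (1 + 0.339) / (0.181 + 0.0596 + 0.339) ≈ 2.31021, so M₂ = 2.31021 × 6.2 ≈ 14.3233 billion.
ΔM = M₂ − M₁ = 14.3233 − 13.6095 = 0.7138 billion.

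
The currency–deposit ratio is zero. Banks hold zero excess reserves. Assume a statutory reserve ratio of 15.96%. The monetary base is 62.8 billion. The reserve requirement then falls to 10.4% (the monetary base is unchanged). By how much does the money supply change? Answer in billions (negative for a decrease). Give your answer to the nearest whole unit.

Initially m₁ = 1 / (0.1596) ≈ 6.2657, so M₁ = 6.2657 × 62.8 ≈ 393.486 billion.
After the change m₂ = 1 / (0.104) ≈ 9.6154, so M₂ = 9.6154 × 62.8 ≈ 603.8471 billion.
ΔM = M₂ − M₁ = 603.8471 − 393.486 = 210.3611 billion.

210 billion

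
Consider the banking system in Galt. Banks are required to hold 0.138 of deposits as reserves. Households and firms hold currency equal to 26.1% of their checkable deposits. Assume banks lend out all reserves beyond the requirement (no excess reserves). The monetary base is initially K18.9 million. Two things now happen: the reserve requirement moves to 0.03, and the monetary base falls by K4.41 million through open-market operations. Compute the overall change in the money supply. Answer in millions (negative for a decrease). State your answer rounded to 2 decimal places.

Before: m₁ = (1 + 0.261) / (0.138 + 0.261) ≈ 3.16040, MB₁ = 18.9, so M₁ = 3.16040 × 18.9 ≈ 59.7316 million.
After: m₂ = (1 + 0.261) / (0.03 + 0.261) ≈ 4.33333, MB₂ = 18.9 − 4.41 = 14.49, so M₂ = 4.33333 × 14.49 ≈ 62.79 million.
ΔM = M₂ − M₁ = 62.79 − 59.7316 = 3.0584 million.

K3.06 million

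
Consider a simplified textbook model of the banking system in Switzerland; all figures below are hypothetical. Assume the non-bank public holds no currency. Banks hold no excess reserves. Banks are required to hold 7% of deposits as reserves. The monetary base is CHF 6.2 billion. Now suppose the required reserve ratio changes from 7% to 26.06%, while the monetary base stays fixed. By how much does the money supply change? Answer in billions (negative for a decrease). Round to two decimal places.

Initially m₁ = 1 / (0.07) ≈ 14.2857, so M₁ = 14.2857 × 6.2 ≈ 88.5713 billion.
After the change m₂ = 1 / (0.2606) ≈ 3.8373, so M₂ = 3.8373 × 6.2 ≈ 23.7913 billion.
ΔM = M₂ − M₁ = 23.7913 − 88.5713 = -64.78 billion.

-64.78 billion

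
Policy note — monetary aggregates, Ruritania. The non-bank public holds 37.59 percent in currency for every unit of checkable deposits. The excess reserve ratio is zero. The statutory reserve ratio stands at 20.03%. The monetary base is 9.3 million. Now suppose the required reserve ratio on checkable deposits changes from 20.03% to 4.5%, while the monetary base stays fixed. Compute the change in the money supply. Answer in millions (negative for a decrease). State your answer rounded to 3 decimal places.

Initially m₁ = (1 + 0.3759) / (0.2003 + 0.3759) ≈ 2.38789, so M₁ = 2.38789 × 9.3 ≈ 22.2074 million.
After the change m₂ = (1 + 0.3759) / (0.045 + 0.3759) ≈ 3.26895, so M₂ = 3.26895 × 9.3 ≈ 30.4012 million.
ΔM = M₂ − M₁ = 30.4012 − 22.2074 = 8.1938 million.

8.194 million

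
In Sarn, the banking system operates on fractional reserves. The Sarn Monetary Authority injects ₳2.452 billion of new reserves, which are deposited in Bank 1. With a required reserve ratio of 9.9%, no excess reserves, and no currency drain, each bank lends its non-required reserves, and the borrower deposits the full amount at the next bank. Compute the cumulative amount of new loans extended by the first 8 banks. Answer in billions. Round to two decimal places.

Bank i lends (1 − rr)^i of the original deposit: Bank 1 lends 2.452·0.9010 ≈ 2.2093, Bank 2 lends 2.452·0.9010² ≈ 1.9905, and so on.
Summing a geometric series: total = 2.452·[0.9010·(1 − 0.9010^8) / (1 − 0.9010)] ≈ 12.6238 billion.

₳12.62 billion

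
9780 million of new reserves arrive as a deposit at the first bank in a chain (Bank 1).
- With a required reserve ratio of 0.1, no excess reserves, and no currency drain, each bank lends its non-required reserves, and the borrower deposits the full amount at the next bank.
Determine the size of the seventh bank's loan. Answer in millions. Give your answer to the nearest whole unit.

Each bank lends a fraction (1 − rr) = 0.9000 of the deposit it receives, so Bank 7 receives 9780·0.9000^6 and lends 9780·0.9000^7 ≈ 4677.7437 million.

4678 million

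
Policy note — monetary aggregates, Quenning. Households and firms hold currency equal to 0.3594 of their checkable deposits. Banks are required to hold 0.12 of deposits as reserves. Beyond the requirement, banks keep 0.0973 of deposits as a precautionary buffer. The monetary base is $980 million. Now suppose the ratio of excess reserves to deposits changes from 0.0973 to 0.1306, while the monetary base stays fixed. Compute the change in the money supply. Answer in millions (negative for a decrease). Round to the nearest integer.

Initially m₁ = (1 + 0.3594) / (0.12 + 0.0973 + 0.3594) ≈ 2.3572, so M₁ = 2.3572 × 980 = 2310.056 million.
After the change m₂ = (1 + 0.3594) / (0.12 + 0.1306 + 0.3594) ≈ 2.2285, so M₂ = 2.2285 × 980 = 2183.93 million.
ΔM = M₂ − M₁ = 2183.93 − 2310.056 = -126.126 million.

-126 million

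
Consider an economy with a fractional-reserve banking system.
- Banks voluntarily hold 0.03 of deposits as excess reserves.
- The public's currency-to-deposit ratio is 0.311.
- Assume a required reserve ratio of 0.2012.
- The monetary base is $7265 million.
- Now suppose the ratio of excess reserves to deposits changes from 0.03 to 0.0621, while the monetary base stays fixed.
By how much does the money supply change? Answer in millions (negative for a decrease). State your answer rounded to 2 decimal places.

-981.85 million

Initially m₁ = (1 + 0.311) / (0.2012 + 0.03 + 0.311) ≈ 2.4179270, so M₁ = 2.4179270 × 7265 ≈ 17566.2397 million.
After the change m₂ = (1 + 0.311) / (0.2012 + 0.0621 + 0.311) ≈ 2.2827790, so M₂ = 2.2827790 × 7265 ≈ 16584.3894 million.
ΔM = M₂ − M₁ = 16584.3894 − 17566.2397 = -981.8503 million.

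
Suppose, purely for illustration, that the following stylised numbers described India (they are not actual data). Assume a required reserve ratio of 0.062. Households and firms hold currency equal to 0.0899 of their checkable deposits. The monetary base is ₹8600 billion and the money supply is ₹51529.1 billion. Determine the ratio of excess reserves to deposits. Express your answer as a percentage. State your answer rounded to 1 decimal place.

Using m = M/MB = 51529.1/8600 ≈ 5.991756. Since m = (1 + c)/(c + rr + e), the denominator satisfies c + rr + e = (1 + c)/m = (1 + 0.0899) / 5.991756 ≈ 0.181900.
With c = 0.0899 and rr = 0.062, the ratio of excess reserves to deposits is 0.181900 − 0.0899 − 0.062 = 0.03.

3.0%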